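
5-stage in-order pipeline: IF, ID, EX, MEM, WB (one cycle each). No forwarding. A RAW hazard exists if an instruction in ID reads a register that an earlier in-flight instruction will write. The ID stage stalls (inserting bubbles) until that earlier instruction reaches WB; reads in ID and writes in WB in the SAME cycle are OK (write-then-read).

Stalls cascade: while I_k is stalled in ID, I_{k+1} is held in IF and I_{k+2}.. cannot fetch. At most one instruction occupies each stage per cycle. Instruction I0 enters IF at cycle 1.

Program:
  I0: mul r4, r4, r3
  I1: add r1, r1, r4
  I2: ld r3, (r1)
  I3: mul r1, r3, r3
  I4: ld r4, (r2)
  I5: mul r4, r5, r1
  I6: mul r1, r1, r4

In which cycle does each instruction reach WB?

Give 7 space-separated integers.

I0 mul r4 <- r4,r3: IF@1 ID@2 stall=0 (-) EX@3 MEM@4 WB@5
I1 add r1 <- r1,r4: IF@2 ID@3 stall=2 (RAW on I0.r4 (WB@5)) EX@6 MEM@7 WB@8
I2 ld r3 <- r1: IF@3 ID@6 stall=2 (RAW on I1.r1 (WB@8)) EX@9 MEM@10 WB@11
I3 mul r1 <- r3,r3: IF@6 ID@9 stall=2 (RAW on I2.r3 (WB@11)) EX@12 MEM@13 WB@14
I4 ld r4 <- r2: IF@9 ID@12 stall=0 (-) EX@13 MEM@14 WB@15
I5 mul r4 <- r5,r1: IF@12 ID@13 stall=1 (RAW on I3.r1 (WB@14)) EX@15 MEM@16 WB@17
I6 mul r1 <- r1,r4: IF@13 ID@15 stall=2 (RAW on I5.r4 (WB@17)) EX@18 MEM@19 WB@20

Answer: 5 8 11 14 15 17 20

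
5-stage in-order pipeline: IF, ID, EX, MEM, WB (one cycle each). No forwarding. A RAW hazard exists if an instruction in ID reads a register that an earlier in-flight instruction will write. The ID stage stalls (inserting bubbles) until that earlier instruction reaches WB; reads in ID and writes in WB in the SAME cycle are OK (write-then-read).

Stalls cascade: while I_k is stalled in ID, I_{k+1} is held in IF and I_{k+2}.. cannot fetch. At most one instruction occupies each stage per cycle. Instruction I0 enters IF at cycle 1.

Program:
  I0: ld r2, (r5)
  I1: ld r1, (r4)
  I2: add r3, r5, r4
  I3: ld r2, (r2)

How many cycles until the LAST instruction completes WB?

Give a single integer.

Answer: 8

Derivation:
I0 ld r2 <- r5: IF@1 ID@2 stall=0 (-) EX@3 MEM@4 WB@5
I1 ld r1 <- r4: IF@2 ID@3 stall=0 (-) EX@4 MEM@5 WB@6
I2 add r3 <- r5,r4: IF@3 ID@4 stall=0 (-) EX@5 MEM@6 WB@7
I3 ld r2 <- r2: IF@4 ID@5 stall=0 (-) EX@6 MEM@7 WB@8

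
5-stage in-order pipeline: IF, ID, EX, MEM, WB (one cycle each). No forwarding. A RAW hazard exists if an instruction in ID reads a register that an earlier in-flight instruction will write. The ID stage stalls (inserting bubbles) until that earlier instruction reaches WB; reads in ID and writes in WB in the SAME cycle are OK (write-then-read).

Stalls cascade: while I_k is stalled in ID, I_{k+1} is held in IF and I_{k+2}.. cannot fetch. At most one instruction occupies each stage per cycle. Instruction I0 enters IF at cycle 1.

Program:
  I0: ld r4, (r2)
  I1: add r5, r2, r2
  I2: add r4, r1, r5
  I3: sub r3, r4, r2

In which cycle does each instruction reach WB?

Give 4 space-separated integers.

Answer: 5 6 9 12

Derivation:
I0 ld r4 <- r2: IF@1 ID@2 stall=0 (-) EX@3 MEM@4 WB@5
I1 add r5 <- r2,r2: IF@2 ID@3 stall=0 (-) EX@4 MEM@5 WB@6
I2 add r4 <- r1,r5: IF@3 ID@4 stall=2 (RAW on I1.r5 (WB@6)) EX@7 MEM@8 WB@9
I3 sub r3 <- r4,r2: IF@4 ID@7 stall=2 (RAW on I2.r4 (WB@9)) EX@10 MEM@11 WB@12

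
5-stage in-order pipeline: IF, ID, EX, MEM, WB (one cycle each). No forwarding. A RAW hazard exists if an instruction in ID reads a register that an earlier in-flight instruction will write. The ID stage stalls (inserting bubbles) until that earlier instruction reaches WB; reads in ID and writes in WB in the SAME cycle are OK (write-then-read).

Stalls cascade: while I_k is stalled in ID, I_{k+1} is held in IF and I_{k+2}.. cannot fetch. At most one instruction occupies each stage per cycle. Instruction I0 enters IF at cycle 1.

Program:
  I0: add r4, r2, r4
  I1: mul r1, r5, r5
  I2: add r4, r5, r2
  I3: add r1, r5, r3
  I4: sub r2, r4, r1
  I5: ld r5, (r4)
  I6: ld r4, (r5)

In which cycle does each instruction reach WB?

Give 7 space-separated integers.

I0 add r4 <- r2,r4: IF@1 ID@2 stall=0 (-) EX@3 MEM@4 WB@5
I1 mul r1 <- r5,r5: IF@2 ID@3 stall=0 (-) EX@4 MEM@5 WB@6
I2 add r4 <- r5,r2: IF@3 ID@4 stall=0 (-) EX@5 MEM@6 WB@7
I3 add r1 <- r5,r3: IF@4 ID@5 stall=0 (-) EX@6 MEM@7 WB@8
I4 sub r2 <- r4,r1: IF@5 ID@6 stall=2 (RAW on I3.r1 (WB@8)) EX@9 MEM@10 WB@11
I5 ld r5 <- r4: IF@6 ID@9 stall=0 (-) EX@10 MEM@11 WB@12
I6 ld r4 <- r5: IF@9 ID@10 stall=2 (RAW on I5.r5 (WB@12)) EX@13 MEM@14 WB@15

Answer: 5 6 7 8 11 12 15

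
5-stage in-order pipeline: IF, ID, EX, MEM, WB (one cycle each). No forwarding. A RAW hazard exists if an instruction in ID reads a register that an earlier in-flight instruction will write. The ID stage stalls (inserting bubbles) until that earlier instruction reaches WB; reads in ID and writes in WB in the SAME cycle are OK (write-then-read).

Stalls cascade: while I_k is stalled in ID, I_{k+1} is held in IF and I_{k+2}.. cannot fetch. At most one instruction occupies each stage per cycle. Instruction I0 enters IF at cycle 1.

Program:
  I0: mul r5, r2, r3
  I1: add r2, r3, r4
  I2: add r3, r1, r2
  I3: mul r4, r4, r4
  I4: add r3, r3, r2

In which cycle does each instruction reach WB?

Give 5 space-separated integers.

I0 mul r5 <- r2,r3: IF@1 ID@2 stall=0 (-) EX@3 MEM@4 WB@5
I1 add r2 <- r3,r4: IF@2 ID@3 stall=0 (-) EX@4 MEM@5 WB@6
I2 add r3 <- r1,r2: IF@3 ID@4 stall=2 (RAW on I1.r2 (WB@6)) EX@7 MEM@8 WB@9
I3 mul r4 <- r4,r4: IF@4 ID@7 stall=0 (-) EX@8 MEM@9 WB@10
I4 add r3 <- r3,r2: IF@7 ID@8 stall=1 (RAW on I2.r3 (WB@9)) EX@10 MEM@11 WB@12

Answer: 5 6 9 10 12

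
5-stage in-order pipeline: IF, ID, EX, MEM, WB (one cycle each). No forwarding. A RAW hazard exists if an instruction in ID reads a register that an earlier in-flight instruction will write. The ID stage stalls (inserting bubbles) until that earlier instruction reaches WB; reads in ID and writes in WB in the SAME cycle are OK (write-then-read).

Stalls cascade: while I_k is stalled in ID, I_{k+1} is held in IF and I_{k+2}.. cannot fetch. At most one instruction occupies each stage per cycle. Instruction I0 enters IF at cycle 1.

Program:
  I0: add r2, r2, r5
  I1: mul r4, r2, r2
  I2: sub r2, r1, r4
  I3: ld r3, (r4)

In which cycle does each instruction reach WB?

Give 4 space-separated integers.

I0 add r2 <- r2,r5: IF@1 ID@2 stall=0 (-) EX@3 MEM@4 WB@5
I1 mul r4 <- r2,r2: IF@2 ID@3 stall=2 (RAW on I0.r2 (WB@5)) EX@6 MEM@7 WB@8
I2 sub r2 <- r1,r4: IF@3 ID@6 stall=2 (RAW on I1.r4 (WB@8)) EX@9 MEM@10 WB@11
I3 ld r3 <- r4: IF@6 ID@9 stall=0 (-) EX@10 MEM@11 WB@12

Answer: 5 8 11 12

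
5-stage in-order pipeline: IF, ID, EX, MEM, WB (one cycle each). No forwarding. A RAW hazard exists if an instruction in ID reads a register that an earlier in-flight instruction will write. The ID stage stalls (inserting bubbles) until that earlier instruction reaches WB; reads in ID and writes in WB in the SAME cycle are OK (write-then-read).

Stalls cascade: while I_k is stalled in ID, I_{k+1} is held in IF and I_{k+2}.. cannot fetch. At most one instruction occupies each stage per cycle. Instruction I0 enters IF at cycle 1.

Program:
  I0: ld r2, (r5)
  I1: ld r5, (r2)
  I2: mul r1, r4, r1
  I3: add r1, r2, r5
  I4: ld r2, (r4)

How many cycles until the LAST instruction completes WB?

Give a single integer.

Answer: 12

Derivation:
I0 ld r2 <- r5: IF@1 ID@2 stall=0 (-) EX@3 MEM@4 WB@5
I1 ld r5 <- r2: IF@2 ID@3 stall=2 (RAW on I0.r2 (WB@5)) EX@6 MEM@7 WB@8
I2 mul r1 <- r4,r1: IF@3 ID@6 stall=0 (-) EX@7 MEM@8 WB@9
I3 add r1 <- r2,r5: IF@6 ID@7 stall=1 (RAW on I1.r5 (WB@8)) EX@9 MEM@10 WB@11
I4 ld r2 <- r4: IF@7 ID@9 stall=0 (-) EX@10 MEM@11 WB@12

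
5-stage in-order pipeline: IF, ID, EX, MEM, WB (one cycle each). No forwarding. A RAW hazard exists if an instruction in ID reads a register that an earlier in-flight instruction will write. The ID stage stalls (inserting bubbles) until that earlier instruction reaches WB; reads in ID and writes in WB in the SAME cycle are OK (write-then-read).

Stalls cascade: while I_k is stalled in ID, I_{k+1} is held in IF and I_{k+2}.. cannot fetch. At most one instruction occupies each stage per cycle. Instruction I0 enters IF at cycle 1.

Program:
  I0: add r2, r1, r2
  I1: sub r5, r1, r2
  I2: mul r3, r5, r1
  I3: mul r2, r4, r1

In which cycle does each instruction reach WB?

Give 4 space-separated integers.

I0 add r2 <- r1,r2: IF@1 ID@2 stall=0 (-) EX@3 MEM@4 WB@5
I1 sub r5 <- r1,r2: IF@2 ID@3 stall=2 (RAW on I0.r2 (WB@5)) EX@6 MEM@7 WB@8
I2 mul r3 <- r5,r1: IF@3 ID@6 stall=2 (RAW on I1.r5 (WB@8)) EX@9 MEM@10 WB@11
I3 mul r2 <- r4,r1: IF@6 ID@9 stall=0 (-) EX@10 MEM@11 WB@12

Answer: 5 8 11 12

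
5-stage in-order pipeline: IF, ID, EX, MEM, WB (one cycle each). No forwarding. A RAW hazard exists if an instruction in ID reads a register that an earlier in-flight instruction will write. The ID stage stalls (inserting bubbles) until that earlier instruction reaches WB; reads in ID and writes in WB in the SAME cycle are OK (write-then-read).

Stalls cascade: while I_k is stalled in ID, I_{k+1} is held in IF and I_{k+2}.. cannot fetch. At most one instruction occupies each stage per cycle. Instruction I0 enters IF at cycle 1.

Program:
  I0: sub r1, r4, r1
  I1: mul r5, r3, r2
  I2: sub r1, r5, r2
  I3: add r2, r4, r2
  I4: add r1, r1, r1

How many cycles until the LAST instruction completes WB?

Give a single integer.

I0 sub r1 <- r4,r1: IF@1 ID@2 stall=0 (-) EX@3 MEM@4 WB@5
I1 mul r5 <- r3,r2: IF@2 ID@3 stall=0 (-) EX@4 MEM@5 WB@6
I2 sub r1 <- r5,r2: IF@3 ID@4 stall=2 (RAW on I1.r5 (WB@6)) EX@7 MEM@8 WB@9
I3 add r2 <- r4,r2: IF@4 ID@7 stall=0 (-) EX@8 MEM@9 WB@10
I4 add r1 <- r1,r1: IF@7 ID@8 stall=1 (RAW on I2.r1 (WB@9)) EX@10 MEM@11 WB@12

Answer: 12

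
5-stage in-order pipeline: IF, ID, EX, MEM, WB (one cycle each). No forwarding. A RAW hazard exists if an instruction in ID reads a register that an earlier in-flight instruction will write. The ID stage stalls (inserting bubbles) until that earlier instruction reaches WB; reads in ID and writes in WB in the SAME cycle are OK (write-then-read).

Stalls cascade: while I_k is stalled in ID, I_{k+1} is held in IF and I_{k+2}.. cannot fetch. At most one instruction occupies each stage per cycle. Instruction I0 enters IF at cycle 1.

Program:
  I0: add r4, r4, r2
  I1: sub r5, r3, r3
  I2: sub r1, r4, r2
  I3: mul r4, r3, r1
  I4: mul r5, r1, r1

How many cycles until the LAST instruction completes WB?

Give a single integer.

Answer: 12

Derivation:
I0 add r4 <- r4,r2: IF@1 ID@2 stall=0 (-) EX@3 MEM@4 WB@5
I1 sub r5 <- r3,r3: IF@2 ID@3 stall=0 (-) EX@4 MEM@5 WB@6
I2 sub r1 <- r4,r2: IF@3 ID@4 stall=1 (RAW on I0.r4 (WB@5)) EX@6 MEM@7 WB@8
I3 mul r4 <- r3,r1: IF@4 ID@6 stall=2 (RAW on I2.r1 (WB@8)) EX@9 MEM@10 WB@11
I4 mul r5 <- r1,r1: IF@6 ID@9 stall=0 (-) EX@10 MEM@11 WB@12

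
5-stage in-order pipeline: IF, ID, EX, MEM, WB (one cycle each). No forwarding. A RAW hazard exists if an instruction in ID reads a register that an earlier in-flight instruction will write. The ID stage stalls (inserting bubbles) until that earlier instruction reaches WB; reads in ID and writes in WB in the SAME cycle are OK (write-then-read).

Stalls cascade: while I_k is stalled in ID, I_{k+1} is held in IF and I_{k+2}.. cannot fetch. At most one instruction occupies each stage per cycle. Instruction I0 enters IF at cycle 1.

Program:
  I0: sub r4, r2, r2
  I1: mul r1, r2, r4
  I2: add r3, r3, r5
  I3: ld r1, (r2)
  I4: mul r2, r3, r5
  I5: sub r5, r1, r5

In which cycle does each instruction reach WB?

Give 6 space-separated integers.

Answer: 5 8 9 10 12 13

Derivation:
I0 sub r4 <- r2,r2: IF@1 ID@2 stall=0 (-) EX@3 MEM@4 WB@5
I1 mul r1 <- r2,r4: IF@2 ID@3 stall=2 (RAW on I0.r4 (WB@5)) EX@6 MEM@7 WB@8
I2 add r3 <- r3,r5: IF@3 ID@6 stall=0 (-) EX@7 MEM@8 WB@9
I3 ld r1 <- r2: IF@6 ID@7 stall=0 (-) EX@8 MEM@9 WB@10
I4 mul r2 <- r3,r5: IF@7 ID@8 stall=1 (RAW on I2.r3 (WB@9)) EX@10 MEM@11 WB@12
I5 sub r5 <- r1,r5: IF@8 ID@10 stall=0 (-) EX@11 MEM@12 WB@13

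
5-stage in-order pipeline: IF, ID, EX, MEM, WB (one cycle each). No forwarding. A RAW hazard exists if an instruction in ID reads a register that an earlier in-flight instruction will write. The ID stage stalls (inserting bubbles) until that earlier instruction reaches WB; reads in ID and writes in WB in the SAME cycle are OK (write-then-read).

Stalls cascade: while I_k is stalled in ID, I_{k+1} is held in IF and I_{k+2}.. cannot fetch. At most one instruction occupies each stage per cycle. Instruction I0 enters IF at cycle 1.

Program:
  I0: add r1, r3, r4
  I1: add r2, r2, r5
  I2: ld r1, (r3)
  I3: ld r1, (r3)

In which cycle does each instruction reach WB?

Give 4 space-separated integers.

Answer: 5 6 7 8

Derivation:
I0 add r1 <- r3,r4: IF@1 ID@2 stall=0 (-) EX@3 MEM@4 WB@5
I1 add r2 <- r2,r5: IF@2 ID@3 stall=0 (-) EX@4 MEM@5 WB@6
I2 ld r1 <- r3: IF@3 ID@4 stall=0 (-) EX@5 MEM@6 WB@7
I3 ld r1 <- r3: IF@4 ID@5 stall=0 (-) EX@6 MEM@7 WB@8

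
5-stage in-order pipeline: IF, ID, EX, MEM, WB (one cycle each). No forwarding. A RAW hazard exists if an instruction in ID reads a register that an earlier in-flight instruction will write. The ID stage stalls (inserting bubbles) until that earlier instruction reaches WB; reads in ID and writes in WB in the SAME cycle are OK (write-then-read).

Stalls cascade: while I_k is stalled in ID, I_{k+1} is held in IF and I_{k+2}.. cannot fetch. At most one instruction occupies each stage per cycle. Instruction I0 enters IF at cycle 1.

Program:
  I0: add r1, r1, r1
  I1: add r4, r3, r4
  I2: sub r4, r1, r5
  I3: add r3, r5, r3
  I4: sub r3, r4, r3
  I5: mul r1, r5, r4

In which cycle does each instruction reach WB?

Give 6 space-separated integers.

Answer: 5 6 8 9 12 13

Derivation:
I0 add r1 <- r1,r1: IF@1 ID@2 stall=0 (-) EX@3 MEM@4 WB@5
I1 add r4 <- r3,r4: IF@2 ID@3 stall=0 (-) EX@4 MEM@5 WB@6
I2 sub r4 <- r1,r5: IF@3 ID@4 stall=1 (RAW on I0.r1 (WB@5)) EX@6 MEM@7 WB@8
I3 add r3 <- r5,r3: IF@4 ID@6 stall=0 (-) EX@7 MEM@8 WB@9
I4 sub r3 <- r4,r3: IF@6 ID@7 stall=2 (RAW on I3.r3 (WB@9)) EX@10 MEM@11 WB@12
I5 mul r1 <- r5,r4: IF@7 ID@10 stall=0 (-) EX@11 MEM@12 WB@13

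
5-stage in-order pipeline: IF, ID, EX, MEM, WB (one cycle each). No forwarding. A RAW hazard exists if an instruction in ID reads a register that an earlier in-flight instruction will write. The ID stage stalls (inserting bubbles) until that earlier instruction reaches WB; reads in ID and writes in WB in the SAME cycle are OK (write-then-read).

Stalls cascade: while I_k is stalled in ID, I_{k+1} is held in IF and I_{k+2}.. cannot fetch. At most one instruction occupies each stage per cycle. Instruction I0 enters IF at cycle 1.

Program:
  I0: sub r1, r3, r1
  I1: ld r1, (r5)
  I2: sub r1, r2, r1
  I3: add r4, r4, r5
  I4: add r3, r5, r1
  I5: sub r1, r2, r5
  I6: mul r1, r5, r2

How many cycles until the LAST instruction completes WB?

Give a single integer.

I0 sub r1 <- r3,r1: IF@1 ID@2 stall=0 (-) EX@3 MEM@4 WB@5
I1 ld r1 <- r5: IF@2 ID@3 stall=0 (-) EX@4 MEM@5 WB@6
I2 sub r1 <- r2,r1: IF@3 ID@4 stall=2 (RAW on I1.r1 (WB@6)) EX@7 MEM@8 WB@9
I3 add r4 <- r4,r5: IF@4 ID@7 stall=0 (-) EX@8 MEM@9 WB@10
I4 add r3 <- r5,r1: IF@7 ID@8 stall=1 (RAW on I2.r1 (WB@9)) EX@10 MEM@11 WB@12
I5 sub r1 <- r2,r5: IF@8 ID@10 stall=0 (-) EX@11 MEM@12 WB@13
I6 mul r1 <- r5,r2: IF@10 ID@11 stall=0 (-) EX@12 MEM@13 WB@14

Answer: 14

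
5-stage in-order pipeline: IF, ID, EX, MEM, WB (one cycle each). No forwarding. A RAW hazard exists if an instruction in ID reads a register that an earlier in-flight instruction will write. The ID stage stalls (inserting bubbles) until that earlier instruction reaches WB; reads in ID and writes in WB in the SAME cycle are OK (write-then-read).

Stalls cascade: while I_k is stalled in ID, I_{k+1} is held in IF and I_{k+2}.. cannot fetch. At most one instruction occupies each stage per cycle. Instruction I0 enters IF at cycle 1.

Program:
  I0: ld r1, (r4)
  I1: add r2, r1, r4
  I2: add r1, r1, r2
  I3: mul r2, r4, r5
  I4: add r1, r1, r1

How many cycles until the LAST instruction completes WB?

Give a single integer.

Answer: 14

Derivation:
I0 ld r1 <- r4: IF@1 ID@2 stall=0 (-) EX@3 MEM@4 WB@5
I1 add r2 <- r1,r4: IF@2 ID@3 stall=2 (RAW on I0.r1 (WB@5)) EX@6 MEM@7 WB@8
I2 add r1 <- r1,r2: IF@3 ID@6 stall=2 (RAW on I1.r2 (WB@8)) EX@9 MEM@10 WB@11
I3 mul r2 <- r4,r5: IF@6 ID@9 stall=0 (-) EX@10 MEM@11 WB@12
I4 add r1 <- r1,r1: IF@9 ID@10 stall=1 (RAW on I2.r1 (WB@11)) EX@12 MEM@13 WB@14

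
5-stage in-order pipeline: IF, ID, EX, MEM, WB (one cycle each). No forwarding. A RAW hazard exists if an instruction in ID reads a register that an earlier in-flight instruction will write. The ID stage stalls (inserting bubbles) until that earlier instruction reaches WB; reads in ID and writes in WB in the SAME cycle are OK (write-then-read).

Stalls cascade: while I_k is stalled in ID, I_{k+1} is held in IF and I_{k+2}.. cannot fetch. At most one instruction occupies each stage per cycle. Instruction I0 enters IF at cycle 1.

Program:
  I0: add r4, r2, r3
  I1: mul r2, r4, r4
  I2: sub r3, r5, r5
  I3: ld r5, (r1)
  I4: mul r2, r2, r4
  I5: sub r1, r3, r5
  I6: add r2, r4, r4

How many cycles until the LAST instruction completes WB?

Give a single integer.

I0 add r4 <- r2,r3: IF@1 ID@2 stall=0 (-) EX@3 MEM@4 WB@5
I1 mul r2 <- r4,r4: IF@2 ID@3 stall=2 (RAW on I0.r4 (WB@5)) EX@6 MEM@7 WB@8
I2 sub r3 <- r5,r5: IF@3 ID@6 stall=0 (-) EX@7 MEM@8 WB@9
I3 ld r5 <- r1: IF@6 ID@7 stall=0 (-) EX@8 MEM@9 WB@10
I4 mul r2 <- r2,r4: IF@7 ID@8 stall=0 (-) EX@9 MEM@10 WB@11
I5 sub r1 <- r3,r5: IF@8 ID@9 stall=1 (RAW on I3.r5 (WB@10)) EX@11 MEM@12 WB@13
I6 add r2 <- r4,r4: IF@9 ID@11 stall=0 (-) EX@12 MEM@13 WB@14

Answer: 14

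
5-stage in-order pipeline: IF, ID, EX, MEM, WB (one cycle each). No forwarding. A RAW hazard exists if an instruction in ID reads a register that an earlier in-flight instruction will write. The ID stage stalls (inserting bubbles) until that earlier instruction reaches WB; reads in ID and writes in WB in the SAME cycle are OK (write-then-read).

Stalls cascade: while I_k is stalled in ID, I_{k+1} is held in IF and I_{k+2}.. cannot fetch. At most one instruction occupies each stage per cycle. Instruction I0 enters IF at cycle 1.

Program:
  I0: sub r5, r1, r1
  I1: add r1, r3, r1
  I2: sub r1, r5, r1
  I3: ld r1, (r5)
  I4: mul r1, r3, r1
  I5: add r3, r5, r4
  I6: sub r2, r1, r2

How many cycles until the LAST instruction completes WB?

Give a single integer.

Answer: 16

Derivation:
I0 sub r5 <- r1,r1: IF@1 ID@2 stall=0 (-) EX@3 MEM@4 WB@5
I1 add r1 <- r3,r1: IF@2 ID@3 stall=0 (-) EX@4 MEM@5 WB@6
I2 sub r1 <- r5,r1: IF@3 ID@4 stall=2 (RAW on I1.r1 (WB@6)) EX@7 MEM@8 WB@9
I3 ld r1 <- r5: IF@4 ID@7 stall=0 (-) EX@8 MEM@9 WB@10
I4 mul r1 <- r3,r1: IF@7 ID@8 stall=2 (RAW on I3.r1 (WB@10)) EX@11 MEM@12 WB@13
I5 add r3 <- r5,r4: IF@8 ID@11 stall=0 (-) EX@12 MEM@13 WB@14
I6 sub r2 <- r1,r2: IF@11 ID@12 stall=1 (RAW on I4.r1 (WB@13)) EX@14 MEM@15 WB@16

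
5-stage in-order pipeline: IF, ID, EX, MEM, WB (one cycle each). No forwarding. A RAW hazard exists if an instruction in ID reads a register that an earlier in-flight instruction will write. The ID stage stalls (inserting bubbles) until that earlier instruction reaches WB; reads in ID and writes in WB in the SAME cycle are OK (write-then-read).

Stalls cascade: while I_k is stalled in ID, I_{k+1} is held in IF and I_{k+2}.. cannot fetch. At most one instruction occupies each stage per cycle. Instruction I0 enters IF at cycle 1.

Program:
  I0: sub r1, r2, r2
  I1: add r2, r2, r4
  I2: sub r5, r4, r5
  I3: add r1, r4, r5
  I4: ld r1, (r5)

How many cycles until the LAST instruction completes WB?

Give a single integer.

Answer: 11

Derivation:
I0 sub r1 <- r2,r2: IF@1 ID@2 stall=0 (-) EX@3 MEM@4 WB@5
I1 add r2 <- r2,r4: IF@2 ID@3 stall=0 (-) EX@4 MEM@5 WB@6
I2 sub r5 <- r4,r5: IF@3 ID@4 stall=0 (-) EX@5 MEM@6 WB@7
I3 add r1 <- r4,r5: IF@4 ID@5 stall=2 (RAW on I2.r5 (WB@7)) EX@8 MEM@9 WB@10
I4 ld r1 <- r5: IF@5 ID@8 stall=0 (-) EX@9 MEM@10 WB@11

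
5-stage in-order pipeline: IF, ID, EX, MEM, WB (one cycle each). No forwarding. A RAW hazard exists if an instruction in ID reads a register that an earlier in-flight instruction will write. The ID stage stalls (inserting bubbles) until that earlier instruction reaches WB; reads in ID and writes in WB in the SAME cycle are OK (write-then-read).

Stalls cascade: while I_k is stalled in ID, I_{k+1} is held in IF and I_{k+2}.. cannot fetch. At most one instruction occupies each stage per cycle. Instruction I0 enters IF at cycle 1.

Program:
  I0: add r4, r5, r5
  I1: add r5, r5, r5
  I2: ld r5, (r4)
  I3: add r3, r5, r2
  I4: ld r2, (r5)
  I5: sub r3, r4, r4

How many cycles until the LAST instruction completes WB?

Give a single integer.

I0 add r4 <- r5,r5: IF@1 ID@2 stall=0 (-) EX@3 MEM@4 WB@5
I1 add r5 <- r5,r5: IF@2 ID@3 stall=0 (-) EX@4 MEM@5 WB@6
I2 ld r5 <- r4: IF@3 ID@4 stall=1 (RAW on I0.r4 (WB@5)) EX@6 MEM@7 WB@8
I3 add r3 <- r5,r2: IF@4 ID@6 stall=2 (RAW on I2.r5 (WB@8)) EX@9 MEM@10 WB@11
I4 ld r2 <- r5: IF@6 ID@9 stall=0 (-) EX@10 MEM@11 WB@12
I5 sub r3 <- r4,r4: IF@9 ID@10 stall=0 (-) EX@11 MEM@12 WB@13

Answer: 13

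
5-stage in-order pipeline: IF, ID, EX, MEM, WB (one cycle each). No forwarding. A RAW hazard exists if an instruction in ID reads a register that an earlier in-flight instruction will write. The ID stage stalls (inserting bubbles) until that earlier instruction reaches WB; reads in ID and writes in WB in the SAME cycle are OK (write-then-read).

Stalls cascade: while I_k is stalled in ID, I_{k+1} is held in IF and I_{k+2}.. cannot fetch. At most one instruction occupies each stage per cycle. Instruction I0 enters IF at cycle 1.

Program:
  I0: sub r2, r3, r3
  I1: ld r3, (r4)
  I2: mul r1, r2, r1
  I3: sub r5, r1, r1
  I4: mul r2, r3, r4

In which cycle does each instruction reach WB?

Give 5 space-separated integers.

Answer: 5 6 8 11 12

Derivation:
I0 sub r2 <- r3,r3: IF@1 ID@2 stall=0 (-) EX@3 MEM@4 WB@5
I1 ld r3 <- r4: IF@2 ID@3 stall=0 (-) EX@4 MEM@5 WB@6
I2 mul r1 <- r2,r1: IF@3 ID@4 stall=1 (RAW on I0.r2 (WB@5)) EX@6 MEM@7 WB@8
I3 sub r5 <- r1,r1: IF@4 ID@6 stall=2 (RAW on I2.r1 (WB@8)) EX@9 MEM@10 WB@11
I4 mul r2 <- r3,r4: IF@6 ID@9 stall=0 (-) EX@10 MEM@11 WB@12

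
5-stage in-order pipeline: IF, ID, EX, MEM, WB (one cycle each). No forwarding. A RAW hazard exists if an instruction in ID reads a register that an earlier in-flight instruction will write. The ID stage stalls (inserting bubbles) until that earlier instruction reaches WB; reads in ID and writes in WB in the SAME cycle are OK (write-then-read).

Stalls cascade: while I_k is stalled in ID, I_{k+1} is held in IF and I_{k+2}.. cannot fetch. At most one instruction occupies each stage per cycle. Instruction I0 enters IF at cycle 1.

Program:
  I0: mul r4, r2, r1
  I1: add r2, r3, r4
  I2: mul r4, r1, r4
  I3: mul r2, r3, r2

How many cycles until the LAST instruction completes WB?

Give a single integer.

I0 mul r4 <- r2,r1: IF@1 ID@2 stall=0 (-) EX@3 MEM@4 WB@5
I1 add r2 <- r3,r4: IF@2 ID@3 stall=2 (RAW on I0.r4 (WB@5)) EX@6 MEM@7 WB@8
I2 mul r4 <- r1,r4: IF@3 ID@6 stall=0 (-) EX@7 MEM@8 WB@9
I3 mul r2 <- r3,r2: IF@6 ID@7 stall=1 (RAW on I1.r2 (WB@8)) EX@9 MEM@10 WB@11

Answer: 11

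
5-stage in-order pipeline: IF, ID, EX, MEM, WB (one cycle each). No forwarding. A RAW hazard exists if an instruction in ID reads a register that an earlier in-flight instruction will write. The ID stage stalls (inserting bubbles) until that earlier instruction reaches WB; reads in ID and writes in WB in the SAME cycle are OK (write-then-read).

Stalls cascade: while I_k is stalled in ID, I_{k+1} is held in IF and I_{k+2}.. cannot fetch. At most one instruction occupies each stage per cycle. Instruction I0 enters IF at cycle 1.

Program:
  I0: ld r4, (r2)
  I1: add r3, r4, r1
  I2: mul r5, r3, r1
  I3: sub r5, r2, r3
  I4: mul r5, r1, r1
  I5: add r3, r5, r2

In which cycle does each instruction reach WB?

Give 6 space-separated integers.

Answer: 5 8 11 12 13 16

Derivation:
I0 ld r4 <- r2: IF@1 ID@2 stall=0 (-) EX@3 MEM@4 WB@5
I1 add r3 <- r4,r1: IF@2 ID@3 stall=2 (RAW on I0.r4 (WB@5)) EX@6 MEM@7 WB@8
I2 mul r5 <- r3,r1: IF@3 ID@6 stall=2 (RAW on I1.r3 (WB@8)) EX@9 MEM@10 WB@11
I3 sub r5 <- r2,r3: IF@6 ID@9 stall=0 (-) EX@10 MEM@11 WB@12
I4 mul r5 <- r1,r1: IF@9 ID@10 stall=0 (-) EX@11 MEM@12 WB@13
I5 add r3 <- r5,r2: IF@10 ID@11 stall=2 (RAW on I4.r5 (WB@13)) EX@14 MEM@15 WB@16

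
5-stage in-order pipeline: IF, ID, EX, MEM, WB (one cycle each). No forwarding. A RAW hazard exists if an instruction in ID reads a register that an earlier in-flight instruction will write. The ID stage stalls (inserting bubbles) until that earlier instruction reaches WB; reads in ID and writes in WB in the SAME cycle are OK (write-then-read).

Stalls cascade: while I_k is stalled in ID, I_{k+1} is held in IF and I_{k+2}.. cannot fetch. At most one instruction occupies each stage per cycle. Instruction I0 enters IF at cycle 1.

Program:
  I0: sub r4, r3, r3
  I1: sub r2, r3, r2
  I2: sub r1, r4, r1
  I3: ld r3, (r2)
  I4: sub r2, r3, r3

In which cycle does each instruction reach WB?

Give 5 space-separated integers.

I0 sub r4 <- r3,r3: IF@1 ID@2 stall=0 (-) EX@3 MEM@4 WB@5
I1 sub r2 <- r3,r2: IF@2 ID@3 stall=0 (-) EX@4 MEM@5 WB@6
I2 sub r1 <- r4,r1: IF@3 ID@4 stall=1 (RAW on I0.r4 (WB@5)) EX@6 MEM@7 WB@8
I3 ld r3 <- r2: IF@4 ID@6 stall=0 (-) EX@7 MEM@8 WB@9
I4 sub r2 <- r3,r3: IF@6 ID@7 stall=2 (RAW on I3.r3 (WB@9)) EX@10 MEM@11 WB@12

Answer: 5 6 8 9 12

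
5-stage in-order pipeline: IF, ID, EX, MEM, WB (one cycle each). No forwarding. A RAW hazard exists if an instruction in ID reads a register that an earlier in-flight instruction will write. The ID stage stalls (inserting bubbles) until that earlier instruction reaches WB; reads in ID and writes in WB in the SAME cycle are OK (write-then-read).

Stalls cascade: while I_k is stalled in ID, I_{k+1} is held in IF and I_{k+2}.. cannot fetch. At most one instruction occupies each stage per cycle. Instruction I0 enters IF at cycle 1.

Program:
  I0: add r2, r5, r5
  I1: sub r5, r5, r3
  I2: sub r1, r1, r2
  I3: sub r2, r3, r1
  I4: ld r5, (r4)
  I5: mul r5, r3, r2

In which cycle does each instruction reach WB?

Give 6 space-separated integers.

I0 add r2 <- r5,r5: IF@1 ID@2 stall=0 (-) EX@3 MEM@4 WB@5
I1 sub r5 <- r5,r3: IF@2 ID@3 stall=0 (-) EX@4 MEM@5 WB@6
I2 sub r1 <- r1,r2: IF@3 ID@4 stall=1 (RAW on I0.r2 (WB@5)) EX@6 MEM@7 WB@8
I3 sub r2 <- r3,r1: IF@4 ID@6 stall=2 (RAW on I2.r1 (WB@8)) EX@9 MEM@10 WB@11
I4 ld r5 <- r4: IF@6 ID@9 stall=0 (-) EX@10 MEM@11 WB@12
I5 mul r5 <- r3,r2: IF@9 ID@10 stall=1 (RAW on I3.r2 (WB@11)) EX@12 MEM@13 WB@14

Answer: 5 6 8 11 12 14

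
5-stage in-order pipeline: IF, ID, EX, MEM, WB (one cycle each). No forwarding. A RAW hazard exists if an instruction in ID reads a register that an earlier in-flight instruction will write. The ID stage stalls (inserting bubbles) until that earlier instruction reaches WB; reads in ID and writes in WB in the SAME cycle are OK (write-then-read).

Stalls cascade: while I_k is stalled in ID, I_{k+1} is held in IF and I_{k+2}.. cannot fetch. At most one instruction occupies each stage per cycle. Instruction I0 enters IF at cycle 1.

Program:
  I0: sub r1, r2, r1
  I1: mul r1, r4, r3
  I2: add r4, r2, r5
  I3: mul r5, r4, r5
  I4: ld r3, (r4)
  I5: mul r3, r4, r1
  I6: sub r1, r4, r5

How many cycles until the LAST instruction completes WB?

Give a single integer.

I0 sub r1 <- r2,r1: IF@1 ID@2 stall=0 (-) EX@3 MEM@4 WB@5
I1 mul r1 <- r4,r3: IF@2 ID@3 stall=0 (-) EX@4 MEM@5 WB@6
I2 add r4 <- r2,r5: IF@3 ID@4 stall=0 (-) EX@5 MEM@6 WB@7
I3 mul r5 <- r4,r5: IF@4 ID@5 stall=2 (RAW on I2.r4 (WB@7)) EX@8 MEM@9 WB@10
I4 ld r3 <- r4: IF@5 ID@8 stall=0 (-) EX@9 MEM@10 WB@11
I5 mul r3 <- r4,r1: IF@8 ID@9 stall=0 (-) EX@10 MEM@11 WB@12
I6 sub r1 <- r4,r5: IF@9 ID@10 stall=0 (-) EX@11 MEM@12 WB@13

Answer: 13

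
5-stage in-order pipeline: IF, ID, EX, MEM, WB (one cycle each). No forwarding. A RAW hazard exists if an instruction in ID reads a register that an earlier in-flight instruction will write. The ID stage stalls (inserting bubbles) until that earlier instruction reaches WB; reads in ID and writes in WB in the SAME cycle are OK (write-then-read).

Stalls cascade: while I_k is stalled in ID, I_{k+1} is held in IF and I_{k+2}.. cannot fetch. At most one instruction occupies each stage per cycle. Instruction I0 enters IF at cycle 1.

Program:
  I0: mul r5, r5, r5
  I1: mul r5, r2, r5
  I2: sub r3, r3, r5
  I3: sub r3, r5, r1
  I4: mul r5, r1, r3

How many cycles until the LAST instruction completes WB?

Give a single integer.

Answer: 15

Derivation:
I0 mul r5 <- r5,r5: IF@1 ID@2 stall=0 (-) EX@3 MEM@4 WB@5
I1 mul r5 <- r2,r5: IF@2 ID@3 stall=2 (RAW on I0.r5 (WB@5)) EX@6 MEM@7 WB@8
I2 sub r3 <- r3,r5: IF@3 ID@6 stall=2 (RAW on I1.r5 (WB@8)) EX@9 MEM@10 WB@11
I3 sub r3 <- r5,r1: IF@6 ID@9 stall=0 (-) EX@10 MEM@11 WB@12
I4 mul r5 <- r1,r3: IF@9 ID@10 stall=2 (RAW on I3.r3 (WB@12)) EX@13 MEM@14 WB@15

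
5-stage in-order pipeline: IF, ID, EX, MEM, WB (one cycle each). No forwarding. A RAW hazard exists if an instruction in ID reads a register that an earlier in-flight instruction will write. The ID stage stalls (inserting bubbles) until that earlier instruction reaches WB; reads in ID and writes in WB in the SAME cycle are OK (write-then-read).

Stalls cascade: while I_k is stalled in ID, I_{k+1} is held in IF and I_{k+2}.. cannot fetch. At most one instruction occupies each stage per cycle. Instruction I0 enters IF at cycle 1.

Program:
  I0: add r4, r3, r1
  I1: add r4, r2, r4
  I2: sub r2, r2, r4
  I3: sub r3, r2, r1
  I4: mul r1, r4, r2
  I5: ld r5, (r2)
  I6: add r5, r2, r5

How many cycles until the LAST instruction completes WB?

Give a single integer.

I0 add r4 <- r3,r1: IF@1 ID@2 stall=0 (-) EX@3 MEM@4 WB@5
I1 add r4 <- r2,r4: IF@2 ID@3 stall=2 (RAW on I0.r4 (WB@5)) EX@6 MEM@7 WB@8
I2 sub r2 <- r2,r4: IF@3 ID@6 stall=2 (RAW on I1.r4 (WB@8)) EX@9 MEM@10 WB@11
I3 sub r3 <- r2,r1: IF@6 ID@9 stall=2 (RAW on I2.r2 (WB@11)) EX@12 MEM@13 WB@14
I4 mul r1 <- r4,r2: IF@9 ID@12 stall=0 (-) EX@13 MEM@14 WB@15
I5 ld r5 <- r2: IF@12 ID@13 stall=0 (-) EX@14 MEM@15 WB@16
I6 add r5 <- r2,r5: IF@13 ID@14 stall=2 (RAW on I5.r5 (WB@16)) EX@17 MEM@18 WB@19

Answer: 19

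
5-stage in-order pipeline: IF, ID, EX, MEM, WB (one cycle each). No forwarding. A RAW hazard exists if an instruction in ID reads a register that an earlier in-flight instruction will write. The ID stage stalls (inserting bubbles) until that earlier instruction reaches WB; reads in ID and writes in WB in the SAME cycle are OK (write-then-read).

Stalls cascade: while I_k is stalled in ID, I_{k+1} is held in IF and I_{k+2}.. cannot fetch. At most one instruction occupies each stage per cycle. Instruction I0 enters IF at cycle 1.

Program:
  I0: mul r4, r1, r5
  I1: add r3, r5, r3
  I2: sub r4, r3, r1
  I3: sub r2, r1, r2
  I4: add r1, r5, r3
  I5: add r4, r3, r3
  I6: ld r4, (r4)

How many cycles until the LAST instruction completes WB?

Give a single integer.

Answer: 15

Derivation:
I0 mul r4 <- r1,r5: IF@1 ID@2 stall=0 (-) EX@3 MEM@4 WB@5
I1 add r3 <- r5,r3: IF@2 ID@3 stall=0 (-) EX@4 MEM@5 WB@6
I2 sub r4 <- r3,r1: IF@3 ID@4 stall=2 (RAW on I1.r3 (WB@6)) EX@7 MEM@8 WB@9
I3 sub r2 <- r1,r2: IF@4 ID@7 stall=0 (-) EX@8 MEM@9 WB@10
I4 add r1 <- r5,r3: IF@7 ID@8 stall=0 (-) EX@9 MEM@10 WB@11
I5 add r4 <- r3,r3: IF@8 ID@9 stall=0 (-) EX@10 MEM@11 WB@12
I6 ld r4 <- r4: IF@9 ID@10 stall=2 (RAW on I5.r4 (WB@12)) EX@13 MEM@14 WB@15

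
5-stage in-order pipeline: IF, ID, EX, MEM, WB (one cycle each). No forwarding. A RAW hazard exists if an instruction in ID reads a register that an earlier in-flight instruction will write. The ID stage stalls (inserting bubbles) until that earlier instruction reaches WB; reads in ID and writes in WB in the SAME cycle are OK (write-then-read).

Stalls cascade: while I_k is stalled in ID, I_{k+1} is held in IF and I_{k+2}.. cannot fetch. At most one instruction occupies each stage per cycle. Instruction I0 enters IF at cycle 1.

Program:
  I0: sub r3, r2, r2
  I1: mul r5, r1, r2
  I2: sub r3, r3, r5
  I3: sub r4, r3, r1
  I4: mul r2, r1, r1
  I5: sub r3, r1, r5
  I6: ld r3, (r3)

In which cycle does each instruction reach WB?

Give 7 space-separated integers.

Answer: 5 6 9 12 13 14 17

Derivation:
I0 sub r3 <- r2,r2: IF@1 ID@2 stall=0 (-) EX@3 MEM@4 WB@5
I1 mul r5 <- r1,r2: IF@2 ID@3 stall=0 (-) EX@4 MEM@5 WB@6
I2 sub r3 <- r3,r5: IF@3 ID@4 stall=2 (RAW on I1.r5 (WB@6)) EX@7 MEM@8 WB@9
I3 sub r4 <- r3,r1: IF@4 ID@7 stall=2 (RAW on I2.r3 (WB@9)) EX@10 MEM@11 WB@12
I4 mul r2 <- r1,r1: IF@7 ID@10 stall=0 (-) EX@11 MEM@12 WB@13
I5 sub r3 <- r1,r5: IF@10 ID@11 stall=0 (-) EX@12 MEM@13 WB@14
I6 ld r3 <- r3: IF@11 ID@12 stall=2 (RAW on I5.r3 (WB@14)) EX@15 MEM@16 WB@17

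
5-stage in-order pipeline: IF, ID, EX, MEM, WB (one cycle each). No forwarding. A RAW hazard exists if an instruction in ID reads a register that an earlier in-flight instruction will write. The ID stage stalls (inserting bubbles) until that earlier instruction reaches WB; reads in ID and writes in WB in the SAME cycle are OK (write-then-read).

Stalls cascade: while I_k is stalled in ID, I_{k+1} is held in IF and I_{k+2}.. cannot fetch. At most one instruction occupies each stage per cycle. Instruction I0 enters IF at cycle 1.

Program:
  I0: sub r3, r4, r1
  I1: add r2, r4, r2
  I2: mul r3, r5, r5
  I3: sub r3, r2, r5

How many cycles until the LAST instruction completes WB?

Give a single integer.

Answer: 9

Derivation:
I0 sub r3 <- r4,r1: IF@1 ID@2 stall=0 (-) EX@3 MEM@4 WB@5
I1 add r2 <- r4,r2: IF@2 ID@3 stall=0 (-) EX@4 MEM@5 WB@6
I2 mul r3 <- r5,r5: IF@3 ID@4 stall=0 (-) EX@5 MEM@6 WB@7
I3 sub r3 <- r2,r5: IF@4 ID@5 stall=1 (RAW on I1.r2 (WB@6)) EX@7 MEM@8 WB@9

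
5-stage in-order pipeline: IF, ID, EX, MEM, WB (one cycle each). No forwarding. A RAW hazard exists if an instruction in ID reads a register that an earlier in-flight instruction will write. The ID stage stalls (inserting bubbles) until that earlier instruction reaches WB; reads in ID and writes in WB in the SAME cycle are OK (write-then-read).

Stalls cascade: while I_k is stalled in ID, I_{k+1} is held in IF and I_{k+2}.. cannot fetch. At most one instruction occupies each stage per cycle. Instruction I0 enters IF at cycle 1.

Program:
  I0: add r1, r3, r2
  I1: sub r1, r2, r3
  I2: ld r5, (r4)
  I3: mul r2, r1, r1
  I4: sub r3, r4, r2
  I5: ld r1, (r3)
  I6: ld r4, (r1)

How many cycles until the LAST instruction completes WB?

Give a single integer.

I0 add r1 <- r3,r2: IF@1 ID@2 stall=0 (-) EX@3 MEM@4 WB@5
I1 sub r1 <- r2,r3: IF@2 ID@3 stall=0 (-) EX@4 MEM@5 WB@6
I2 ld r5 <- r4: IF@3 ID@4 stall=0 (-) EX@5 MEM@6 WB@7
I3 mul r2 <- r1,r1: IF@4 ID@5 stall=1 (RAW on I1.r1 (WB@6)) EX@7 MEM@8 WB@9
I4 sub r3 <- r4,r2: IF@5 ID@7 stall=2 (RAW on I3.r2 (WB@9)) EX@10 MEM@11 WB@12
I5 ld r1 <- r3: IF@7 ID@10 stall=2 (RAW on I4.r3 (WB@12)) EX@13 MEM@14 WB@15
I6 ld r4 <- r1: IF@10 ID@13 stall=2 (RAW on I5.r1 (WB@15)) EX@16 MEM@17 WB@18

Answer: 18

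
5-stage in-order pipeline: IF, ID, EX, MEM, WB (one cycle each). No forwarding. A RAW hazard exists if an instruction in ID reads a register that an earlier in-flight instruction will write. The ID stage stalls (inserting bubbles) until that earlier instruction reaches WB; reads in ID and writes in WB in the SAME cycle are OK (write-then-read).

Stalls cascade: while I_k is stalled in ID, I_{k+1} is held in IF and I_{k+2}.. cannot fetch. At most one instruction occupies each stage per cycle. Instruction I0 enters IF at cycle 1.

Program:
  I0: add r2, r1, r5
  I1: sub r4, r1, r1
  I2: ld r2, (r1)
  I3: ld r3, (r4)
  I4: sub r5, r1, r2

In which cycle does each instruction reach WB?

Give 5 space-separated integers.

I0 add r2 <- r1,r5: IF@1 ID@2 stall=0 (-) EX@3 MEM@4 WB@5
I1 sub r4 <- r1,r1: IF@2 ID@3 stall=0 (-) EX@4 MEM@5 WB@6
I2 ld r2 <- r1: IF@3 ID@4 stall=0 (-) EX@5 MEM@6 WB@7
I3 ld r3 <- r4: IF@4 ID@5 stall=1 (RAW on I1.r4 (WB@6)) EX@7 MEM@8 WB@9
I4 sub r5 <- r1,r2: IF@5 ID@7 stall=0 (-) EX@8 MEM@9 WB@10

Answer: 5 6 7 9 10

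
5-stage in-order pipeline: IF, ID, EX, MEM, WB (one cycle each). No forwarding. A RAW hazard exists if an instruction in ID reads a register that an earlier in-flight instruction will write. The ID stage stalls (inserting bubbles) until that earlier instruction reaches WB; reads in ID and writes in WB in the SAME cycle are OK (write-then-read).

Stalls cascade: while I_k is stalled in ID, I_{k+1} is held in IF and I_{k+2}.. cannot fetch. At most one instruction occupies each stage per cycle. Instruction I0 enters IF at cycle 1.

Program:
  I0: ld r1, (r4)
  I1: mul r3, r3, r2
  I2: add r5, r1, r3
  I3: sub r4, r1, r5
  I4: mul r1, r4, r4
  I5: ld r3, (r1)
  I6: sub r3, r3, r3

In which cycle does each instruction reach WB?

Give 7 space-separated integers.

Answer: 5 6 9 12 15 18 21

Derivation:
I0 ld r1 <- r4: IF@1 ID@2 stall=0 (-) EX@3 MEM@4 WB@5
I1 mul r3 <- r3,r2: IF@2 ID@3 stall=0 (-) EX@4 MEM@5 WB@6
I2 add r5 <- r1,r3: IF@3 ID@4 stall=2 (RAW on I1.r3 (WB@6)) EX@7 MEM@8 WB@9
I3 sub r4 <- r1,r5: IF@4 ID@7 stall=2 (RAW on I2.r5 (WB@9)) EX@10 MEM@11 WB@12
I4 mul r1 <- r4,r4: IF@7 ID@10 stall=2 (RAW on I3.r4 (WB@12)) EX@13 MEM@14 WB@15
I5 ld r3 <- r1: IF@10 ID@13 stall=2 (RAW on I4.r1 (WB@15)) EX@16 MEM@17 WB@18
I6 sub r3 <- r3,r3: IF@13 ID@16 stall=2 (RAW on I5.r3 (WB@18)) EX@19 MEM@20 WB@21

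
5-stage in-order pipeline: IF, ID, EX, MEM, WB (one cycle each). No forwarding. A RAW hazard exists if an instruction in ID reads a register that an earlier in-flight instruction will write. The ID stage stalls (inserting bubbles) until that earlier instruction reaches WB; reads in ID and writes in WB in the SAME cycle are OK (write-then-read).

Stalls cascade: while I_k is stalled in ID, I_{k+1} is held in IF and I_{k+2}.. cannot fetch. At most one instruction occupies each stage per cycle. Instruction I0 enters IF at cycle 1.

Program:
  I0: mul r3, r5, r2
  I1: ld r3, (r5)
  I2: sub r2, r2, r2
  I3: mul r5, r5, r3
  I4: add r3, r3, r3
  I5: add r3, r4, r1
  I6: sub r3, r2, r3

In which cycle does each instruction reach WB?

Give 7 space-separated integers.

Answer: 5 6 7 9 10 11 14

Derivation:
I0 mul r3 <- r5,r2: IF@1 ID@2 stall=0 (-) EX@3 MEM@4 WB@5
I1 ld r3 <- r5: IF@2 ID@3 stall=0 (-) EX@4 MEM@5 WB@6
I2 sub r2 <- r2,r2: IF@3 ID@4 stall=0 (-) EX@5 MEM@6 WB@7
I3 mul r5 <- r5,r3: IF@4 ID@5 stall=1 (RAW on I1.r3 (WB@6)) EX@7 MEM@8 WB@9
I4 add r3 <- r3,r3: IF@5 ID@7 stall=0 (-) EX@8 MEM@9 WB@10
I5 add r3 <- r4,r1: IF@7 ID@8 stall=0 (-) EX@9 MEM@10 WB@11
I6 sub r3 <- r2,r3: IF@8 ID@9 stall=2 (RAW on I5.r3 (WB@11)) EX@12 MEM@13 WB@14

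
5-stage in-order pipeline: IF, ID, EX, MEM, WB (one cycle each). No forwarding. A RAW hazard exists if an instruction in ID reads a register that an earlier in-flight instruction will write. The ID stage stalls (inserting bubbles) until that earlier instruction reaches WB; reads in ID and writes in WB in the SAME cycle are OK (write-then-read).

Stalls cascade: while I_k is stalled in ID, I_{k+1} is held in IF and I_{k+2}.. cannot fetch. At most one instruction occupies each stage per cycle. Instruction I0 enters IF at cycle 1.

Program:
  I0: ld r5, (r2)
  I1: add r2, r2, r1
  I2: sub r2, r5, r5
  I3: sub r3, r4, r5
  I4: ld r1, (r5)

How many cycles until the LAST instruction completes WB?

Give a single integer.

Answer: 10

Derivation:
I0 ld r5 <- r2: IF@1 ID@2 stall=0 (-) EX@3 MEM@4 WB@5
I1 add r2 <- r2,r1: IF@2 ID@3 stall=0 (-) EX@4 MEM@5 WB@6
I2 sub r2 <- r5,r5: IF@3 ID@4 stall=1 (RAW on I0.r5 (WB@5)) EX@6 MEM@7 WB@8
I3 sub r3 <- r4,r5: IF@4 ID@6 stall=0 (-) EX@7 MEM@8 WB@9
I4 ld r1 <- r5: IF@6 ID@7 stall=0 (-) EX@8 MEM@9 WB@10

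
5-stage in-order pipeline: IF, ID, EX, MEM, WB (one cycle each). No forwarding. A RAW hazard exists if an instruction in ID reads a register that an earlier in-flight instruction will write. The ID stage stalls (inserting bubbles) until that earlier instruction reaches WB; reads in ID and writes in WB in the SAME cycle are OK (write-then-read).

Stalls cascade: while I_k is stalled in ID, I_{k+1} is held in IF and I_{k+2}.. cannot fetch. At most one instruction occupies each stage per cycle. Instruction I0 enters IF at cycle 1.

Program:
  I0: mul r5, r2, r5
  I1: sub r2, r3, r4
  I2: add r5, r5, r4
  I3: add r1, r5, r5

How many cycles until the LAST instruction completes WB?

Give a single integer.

I0 mul r5 <- r2,r5: IF@1 ID@2 stall=0 (-) EX@3 MEM@4 WB@5
I1 sub r2 <- r3,r4: IF@2 ID@3 stall=0 (-) EX@4 MEM@5 WB@6
I2 add r5 <- r5,r4: IF@3 ID@4 stall=1 (RAW on I0.r5 (WB@5)) EX@6 MEM@7 WB@8
I3 add r1 <- r5,r5: IF@4 ID@6 stall=2 (RAW on I2.r5 (WB@8)) EX@9 MEM@10 WB@11

Answer: 11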